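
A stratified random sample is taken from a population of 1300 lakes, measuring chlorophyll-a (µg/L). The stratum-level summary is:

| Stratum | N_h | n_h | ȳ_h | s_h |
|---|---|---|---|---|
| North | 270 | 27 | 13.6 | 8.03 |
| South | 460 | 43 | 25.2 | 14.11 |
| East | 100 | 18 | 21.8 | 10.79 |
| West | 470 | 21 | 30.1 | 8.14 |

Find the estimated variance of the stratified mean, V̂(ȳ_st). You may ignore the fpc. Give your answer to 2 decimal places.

V̂(ȳ_st) = Σ W_h² s_h²/n_h, with W_h = N_h/N and N = 1300:
  stratum North: (270/1300)²·8.03²/27 = 0.103017
  stratum South: (460/1300)²·14.11²/43 = 0.579715
  stratum East: (100/1300)²·10.79²/18 = 0.0382722
  stratum West: (470/1300)²·8.14²/21 = 0.412419
V̂(ȳ_st) = 1.13342

V̂(ȳ_st) ≈ 1.13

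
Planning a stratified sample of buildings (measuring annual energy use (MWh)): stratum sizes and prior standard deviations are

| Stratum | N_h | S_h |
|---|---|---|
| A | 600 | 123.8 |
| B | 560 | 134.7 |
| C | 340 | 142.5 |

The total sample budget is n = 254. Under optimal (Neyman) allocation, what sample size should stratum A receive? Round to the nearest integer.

95

Neyman allocation: n_h = n · N_h S_h / Σ N_i S_i, with n = 254.
  stratum A: N_h·S_h = 600·123.8 = 74280.00
  stratum B: N_h·S_h = 560·134.7 = 75432.00
  stratum C: N_h·S_h = 340·142.5 = 48450.00
Σ N_h S_h = 198162.00
n for stratum A = 254·74280.00/198162.00 = 95.211 → 95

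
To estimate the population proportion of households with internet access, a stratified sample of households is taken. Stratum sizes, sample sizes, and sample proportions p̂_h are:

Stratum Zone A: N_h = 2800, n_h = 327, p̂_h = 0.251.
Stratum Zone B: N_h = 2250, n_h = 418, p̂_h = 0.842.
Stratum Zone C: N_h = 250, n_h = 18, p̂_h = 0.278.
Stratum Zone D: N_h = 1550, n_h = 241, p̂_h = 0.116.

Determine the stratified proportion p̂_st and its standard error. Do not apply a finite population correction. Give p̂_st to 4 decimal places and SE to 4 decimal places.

p̂_st ≈ 0.4156, SE ≈ 0.0130

N = 6850; stratum weights W_h = N_h/N.
p̂_st = Σ W_h p̂_h = (2800·0.251 + 2250·0.842 + 250·0.278 + 1550·0.116)/6850 = 0.41556
V̂(p̂_st) = Σ W_h² p̂_h(1−p̂_h)/(n_h−1):
  stratum Zone A: (2800/6850)²·0.251·0.749/326 = 9.63547e-05
  stratum Zone B: (2250/6850)²·0.842·0.158/417 = 3.44205e-05
  stratum Zone C: (250/6850)²·0.278·0.722/17 = 1.57265e-05
  stratum Zone D: (1550/6850)²·0.116·0.884/240 = 2.18767e-05
V̂(p̂_st) = 0.000168378; SE = √V̂ = 0.0129761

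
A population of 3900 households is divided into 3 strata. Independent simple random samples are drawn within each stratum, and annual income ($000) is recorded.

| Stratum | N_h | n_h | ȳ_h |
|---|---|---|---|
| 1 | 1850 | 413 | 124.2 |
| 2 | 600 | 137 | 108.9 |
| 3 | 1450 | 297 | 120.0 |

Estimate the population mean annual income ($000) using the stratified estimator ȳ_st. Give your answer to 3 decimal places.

ȳ_st ≈ 120.285

N = Σ N_h = 3900. Stratum weights W_h = N_h/N.
ȳ_st = (1850·124.2 + 600·108.9 + 1450·120.0) / 3900 = 120.28462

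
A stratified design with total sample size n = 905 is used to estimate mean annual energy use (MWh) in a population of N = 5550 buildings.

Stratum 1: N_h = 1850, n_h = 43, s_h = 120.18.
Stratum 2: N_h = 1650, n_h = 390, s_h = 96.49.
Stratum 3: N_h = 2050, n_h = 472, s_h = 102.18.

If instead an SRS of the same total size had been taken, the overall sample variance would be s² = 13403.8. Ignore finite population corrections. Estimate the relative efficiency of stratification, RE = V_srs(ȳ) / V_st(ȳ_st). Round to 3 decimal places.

RE ≈ 0.349

V̂(ȳ_st) = Σ W_h² s_h²/n_h, with W_h = N_h/N and N = 5550:
  stratum 1: (1850/5550)²·120.18²/43 = 37.321
  stratum 2: (1650/5550)²·96.49²/390 = 2.11
  stratum 3: (2050/5550)²·102.18²/472 = 3.01795
V_st = 42.449
V_srs = s²/n = 13403.8/905 = 14.8108
Relative efficiency = V_srs / V_st = 14.8108/42.449 = 0.3489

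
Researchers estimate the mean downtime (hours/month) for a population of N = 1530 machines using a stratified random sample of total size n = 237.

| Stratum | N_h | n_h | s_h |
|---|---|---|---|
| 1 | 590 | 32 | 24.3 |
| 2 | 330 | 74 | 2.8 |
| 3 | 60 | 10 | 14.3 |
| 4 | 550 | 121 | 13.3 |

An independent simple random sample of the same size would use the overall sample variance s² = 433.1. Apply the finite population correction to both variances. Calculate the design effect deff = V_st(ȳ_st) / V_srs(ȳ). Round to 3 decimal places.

V̂(ȳ_st) = Σ W_h² (1 − n_h/N_h) s_h²/n_h, with W_h = N_h/N and N = 1530:
  stratum 1: (590/1530)²·(1 − 32/590)·24.3²/32 = 2.59517
  stratum 2: (330/1530)²·(1 − 74/330)·2.8²/74 = 0.00382345
  stratum 3: (60/1530)²·(1 − 10/60)·14.3²/10 = 0.0262066
  stratum 4: (550/1530)²·(1 − 121/550)·13.3²/121 = 0.147352
V_st = 2.77255
V_srs = (1 − 237/1530)·433.1/237 = 1.54435
deff = V_st / V_srs = 2.77255/1.54435 = 1.7953

deff ≈ 1.795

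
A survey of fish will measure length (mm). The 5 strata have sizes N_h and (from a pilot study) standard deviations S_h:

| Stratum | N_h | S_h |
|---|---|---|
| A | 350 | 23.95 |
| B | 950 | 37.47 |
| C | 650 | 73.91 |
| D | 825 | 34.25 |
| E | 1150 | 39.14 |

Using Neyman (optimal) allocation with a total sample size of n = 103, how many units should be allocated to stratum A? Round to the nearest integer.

5

Neyman allocation: n_h = n · N_h S_h / Σ N_i S_i, with n = 103.
  stratum A: N_h·S_h = 350·23.95 = 8382.50
  stratum B: N_h·S_h = 950·37.47 = 35596.50
  stratum C: N_h·S_h = 650·73.91 = 48041.50
  stratum D: N_h·S_h = 825·34.25 = 28256.25
  stratum E: N_h·S_h = 1150·39.14 = 45011.00
Σ N_h S_h = 165287.75
n for stratum A = 103·8382.50/165287.75 = 5.224 → 5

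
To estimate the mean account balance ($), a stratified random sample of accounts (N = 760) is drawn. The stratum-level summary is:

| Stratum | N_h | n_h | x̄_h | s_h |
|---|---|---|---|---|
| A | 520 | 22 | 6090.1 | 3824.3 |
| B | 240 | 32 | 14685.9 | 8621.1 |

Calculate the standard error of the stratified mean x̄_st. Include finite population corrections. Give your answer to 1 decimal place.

V̂(x̄_st) = Σ W_h² (1 − n_h/N_h) s_h²/n_h, with W_h = N_h/N and N = 760:
  stratum A: (520/760)²·(1 − 22/520)·3824.3²/22 = 298048
  stratum B: (240/760)²·(1 − 32/240)·8621.1²/32 = 200735
V̂(x̄_st) = 498783
SE(x̄_st) = √498783 = 706.246

SE(x̄_st) ≈ 706.2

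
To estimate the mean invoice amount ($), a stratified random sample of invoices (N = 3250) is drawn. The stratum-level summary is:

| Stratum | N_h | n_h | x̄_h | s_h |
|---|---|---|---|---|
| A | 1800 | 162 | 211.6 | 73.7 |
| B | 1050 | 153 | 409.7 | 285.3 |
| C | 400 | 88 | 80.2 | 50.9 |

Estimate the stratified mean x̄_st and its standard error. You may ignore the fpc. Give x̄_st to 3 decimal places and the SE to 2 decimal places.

x̄_st = Σ W_h x̄_h = (1800·211.6 + 1050·409.7 + 400·80.2)/3250 = 259.42923
V̂(x̄_st) = Σ W_h² s_h²/n_h, with W_h = N_h/N and N = 3250:
  stratum A: (1800/3250)²·73.7²/162 = 10.2849
  stratum B: (1050/3250)²·285.3²/153 = 55.5295
  stratum C: (400/3250)²·50.9²/88 = 0.445971
V̂(x̄_st) = 66.2604
SE(x̄_st) = √66.2604 = 8.14005

x̄_st ≈ 259.429, SE ≈ 8.14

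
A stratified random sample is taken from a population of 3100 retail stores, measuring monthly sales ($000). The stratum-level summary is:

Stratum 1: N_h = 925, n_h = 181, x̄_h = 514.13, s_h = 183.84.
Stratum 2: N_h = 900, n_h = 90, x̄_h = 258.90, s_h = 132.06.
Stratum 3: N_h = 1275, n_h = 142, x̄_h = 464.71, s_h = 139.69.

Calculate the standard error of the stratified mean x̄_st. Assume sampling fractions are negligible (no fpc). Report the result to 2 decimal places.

V̂(x̄_st) = Σ W_h² s_h²/n_h, with W_h = N_h/N and N = 3100:
  stratum 1: (925/3100)²·183.84²/181 = 16.625
  stratum 2: (900/3100)²·132.06²/90 = 16.3328
  stratum 3: (1275/3100)²·139.69²/142 = 23.2455
V̂(x̄_st) = 56.2034
SE(x̄_st) = √56.2034 = 7.49689

SE(x̄_st) ≈ 7.50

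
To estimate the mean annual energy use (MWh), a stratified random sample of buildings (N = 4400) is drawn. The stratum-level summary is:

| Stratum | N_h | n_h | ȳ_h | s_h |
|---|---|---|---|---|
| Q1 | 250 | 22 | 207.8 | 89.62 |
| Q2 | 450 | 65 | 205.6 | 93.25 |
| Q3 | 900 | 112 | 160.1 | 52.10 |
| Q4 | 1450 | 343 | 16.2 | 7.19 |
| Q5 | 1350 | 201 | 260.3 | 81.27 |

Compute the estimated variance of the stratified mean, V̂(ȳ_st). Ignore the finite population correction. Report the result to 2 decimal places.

V̂(ȳ_st) = Σ W_h² s_h²/n_h, with W_h = N_h/N and N = 4400:
  stratum Q1: (250/4400)²·89.62²/22 = 1.17859
  stratum Q2: (450/4400)²·93.25²/65 = 1.39928
  stratum Q3: (900/4400)²·52.10²/112 = 1.014
  stratum Q4: (1450/4400)²·7.19²/343 = 0.016368
  stratum Q5: (1350/4400)²·81.27²/201 = 3.09333
V̂(ȳ_st) = 6.70156

V̂(ȳ_st) ≈ 6.70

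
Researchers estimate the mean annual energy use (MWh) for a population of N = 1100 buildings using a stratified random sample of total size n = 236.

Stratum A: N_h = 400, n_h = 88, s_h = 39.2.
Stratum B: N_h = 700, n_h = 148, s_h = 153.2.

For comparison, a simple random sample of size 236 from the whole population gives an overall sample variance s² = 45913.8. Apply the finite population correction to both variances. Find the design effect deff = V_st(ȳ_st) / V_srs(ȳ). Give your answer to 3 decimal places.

deff ≈ 0.343

V̂(ȳ_st) = Σ W_h² (1 − n_h/N_h) s_h²/n_h, with W_h = N_h/N and N = 1100:
  stratum A: (400/1100)²·(1 − 88/400)·39.2²/88 = 1.80102
  stratum B: (700/1100)²·(1 − 148/700)·153.2²/148 = 50.6416
V_st = 52.4426
V_srs = (1 − 236/1100)·45913.8/236 = 152.81
deff = V_st / V_srs = 52.4426/152.81 = 0.3432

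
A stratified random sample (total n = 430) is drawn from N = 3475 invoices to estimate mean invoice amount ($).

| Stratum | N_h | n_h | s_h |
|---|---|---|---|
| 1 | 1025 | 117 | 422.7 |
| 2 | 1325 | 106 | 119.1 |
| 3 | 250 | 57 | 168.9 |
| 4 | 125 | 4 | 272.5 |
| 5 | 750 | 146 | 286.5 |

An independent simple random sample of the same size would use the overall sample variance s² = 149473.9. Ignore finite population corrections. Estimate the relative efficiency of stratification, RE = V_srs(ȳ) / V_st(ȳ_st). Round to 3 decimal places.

V̂(ȳ_st) = Σ W_h² s_h²/n_h, with W_h = N_h/N and N = 3475:
  stratum 1: (1025/3475)²·422.7²/117 = 132.867
  stratum 2: (1325/3475)²·119.1²/106 = 19.4554
  stratum 3: (250/3475)²·168.9²/57 = 2.59033
  stratum 4: (125/3475)²·272.5²/4 = 24.0206
  stratum 5: (750/3475)²·286.5²/146 = 26.1884
V_st = 205.122
V_srs = s²/n = 149473.9/430 = 347.614
Relative efficiency = V_srs / V_st = 347.614/205.122 = 1.6947

RE ≈ 1.695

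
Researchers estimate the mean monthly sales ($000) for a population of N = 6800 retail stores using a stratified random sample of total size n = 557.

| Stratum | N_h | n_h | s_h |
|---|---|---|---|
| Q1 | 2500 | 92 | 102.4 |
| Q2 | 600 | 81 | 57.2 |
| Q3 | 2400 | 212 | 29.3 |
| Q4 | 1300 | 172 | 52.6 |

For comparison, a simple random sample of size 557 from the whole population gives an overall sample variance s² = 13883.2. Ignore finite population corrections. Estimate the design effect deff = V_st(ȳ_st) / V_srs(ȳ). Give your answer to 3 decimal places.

deff ≈ 0.675

V̂(ȳ_st) = Σ W_h² s_h²/n_h, with W_h = N_h/N and N = 6800:
  stratum Q1: (2500/6800)²·102.4²/92 = 15.4054
  stratum Q2: (600/6800)²·57.2²/81 = 0.314479
  stratum Q3: (2400/6800)²·29.3²/212 = 0.504434
  stratum Q4: (1300/6800)²·52.6²/172 = 0.587911
V_st = 16.8123
V_srs = s²/n = 13883.2/557 = 24.925
deff = V_st / V_srs = 16.8123/24.925 = 0.6745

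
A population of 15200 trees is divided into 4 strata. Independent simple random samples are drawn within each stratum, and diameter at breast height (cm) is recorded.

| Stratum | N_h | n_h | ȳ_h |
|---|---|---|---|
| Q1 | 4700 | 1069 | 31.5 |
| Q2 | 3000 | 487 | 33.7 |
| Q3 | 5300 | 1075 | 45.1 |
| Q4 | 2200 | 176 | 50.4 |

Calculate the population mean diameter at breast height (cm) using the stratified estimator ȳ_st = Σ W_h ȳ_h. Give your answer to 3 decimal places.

N = Σ N_h = 15200. Stratum weights W_h = N_h/N.
ȳ_st = (4700·31.5 + 3000·33.7 + 5300·45.1 + 2200·50.4) / 15200 = 39.41184

ȳ_st ≈ 39.412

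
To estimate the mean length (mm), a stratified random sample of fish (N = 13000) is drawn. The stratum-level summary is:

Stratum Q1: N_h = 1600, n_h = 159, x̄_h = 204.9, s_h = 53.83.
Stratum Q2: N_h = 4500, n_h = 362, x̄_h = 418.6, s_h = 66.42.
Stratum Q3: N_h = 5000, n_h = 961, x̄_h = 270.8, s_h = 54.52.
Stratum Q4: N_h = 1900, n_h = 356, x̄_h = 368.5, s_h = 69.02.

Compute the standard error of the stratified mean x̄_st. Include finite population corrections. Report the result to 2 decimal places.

SE(x̄_st) ≈ 1.48

V̂(x̄_st) = Σ W_h² (1 − n_h/N_h) s_h²/n_h, with W_h = N_h/N and N = 13000:
  stratum Q1: (1600/13000)²·(1 − 159/1600)·53.83²/159 = 0.248627
  stratum Q2: (4500/13000)²·(1 − 362/4500)·66.42²/362 = 1.34278
  stratum Q3: (5000/13000)²·(1 − 961/5000)·54.52²/961 = 0.369611
  stratum Q4: (1900/13000)²·(1 − 356/1900)·69.02²/356 = 0.232281
V̂(x̄_st) = 2.1933
SE(x̄_st) = √2.1933 = 1.48098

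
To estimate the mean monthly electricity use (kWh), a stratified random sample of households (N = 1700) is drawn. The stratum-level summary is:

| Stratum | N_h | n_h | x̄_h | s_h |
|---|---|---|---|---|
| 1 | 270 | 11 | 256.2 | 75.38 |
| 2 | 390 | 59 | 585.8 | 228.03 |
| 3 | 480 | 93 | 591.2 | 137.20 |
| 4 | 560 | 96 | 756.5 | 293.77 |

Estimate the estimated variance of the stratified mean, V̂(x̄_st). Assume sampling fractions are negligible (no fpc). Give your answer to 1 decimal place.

V̂(x̄_st) = Σ W_h² s_h²/n_h, with W_h = N_h/N and N = 1700:
  stratum 1: (270/1700)²·75.38²/11 = 13.0301
  stratum 2: (390/1700)²·228.03²/59 = 46.3835
  stratum 3: (480/1700)²·137.20²/93 = 16.1365
  stratum 4: (560/1700)²·293.77²/96 = 97.5488
V̂(x̄_st) = 173.099

V̂(x̄_st) ≈ 173.1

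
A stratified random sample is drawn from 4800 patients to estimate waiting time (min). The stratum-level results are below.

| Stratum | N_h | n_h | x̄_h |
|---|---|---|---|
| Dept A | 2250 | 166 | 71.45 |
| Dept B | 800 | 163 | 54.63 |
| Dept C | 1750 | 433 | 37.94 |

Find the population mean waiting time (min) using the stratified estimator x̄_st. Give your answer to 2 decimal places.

N = Σ N_h = 4800. Stratum weights W_h = N_h/N.
x̄_st = (2250·71.45 + 800·54.63 + 1750·37.94) / 4800 = 56.4295

x̄_st ≈ 56.43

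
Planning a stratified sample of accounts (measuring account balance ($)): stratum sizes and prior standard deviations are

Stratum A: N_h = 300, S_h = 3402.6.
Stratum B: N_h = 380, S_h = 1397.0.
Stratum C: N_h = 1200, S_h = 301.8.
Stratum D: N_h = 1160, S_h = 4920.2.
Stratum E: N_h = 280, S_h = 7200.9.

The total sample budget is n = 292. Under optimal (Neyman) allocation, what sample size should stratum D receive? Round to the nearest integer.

173

Neyman allocation: n_h = n · N_h S_h / Σ N_i S_i, with n = 292.
  stratum A: N_h·S_h = 300·3402.6 = 1020780.00
  stratum B: N_h·S_h = 380·1397.0 = 530860.00
  stratum C: N_h·S_h = 1200·301.8 = 362160.00
  stratum D: N_h·S_h = 1160·4920.2 = 5707432.00
  stratum E: N_h·S_h = 280·7200.9 = 2016252.00
Σ N_h S_h = 9637484.00
n for stratum D = 292·5707432.00/9637484.00 = 172.926 → 173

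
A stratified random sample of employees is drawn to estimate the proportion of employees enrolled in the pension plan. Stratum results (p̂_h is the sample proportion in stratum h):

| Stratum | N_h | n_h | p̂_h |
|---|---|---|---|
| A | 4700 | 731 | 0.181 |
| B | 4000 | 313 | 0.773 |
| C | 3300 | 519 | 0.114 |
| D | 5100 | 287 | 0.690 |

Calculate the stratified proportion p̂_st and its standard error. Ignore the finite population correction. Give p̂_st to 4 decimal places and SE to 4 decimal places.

N = 17100; stratum weights W_h = N_h/N.
p̂_st = Σ W_h p̂_h = (4700·0.181 + 4000·0.773 + 3300·0.114 + 5100·0.690)/17100 = 0.45836
V̂(p̂_st) = Σ W_h² p̂_h(1−p̂_h)/(n_h−1):
  stratum A: (4700/17100)²·0.181·0.819/730 = 1.53406e-05
  stratum B: (4000/17100)²·0.773·0.227/312 = 3.07736e-05
  stratum C: (3300/17100)²·0.114·0.886/518 = 7.2618e-06
  stratum D: (5100/17100)²·0.690·0.310/286 = 6.65262e-05
V̂(p̂_st) = 0.000119902; SE = √V̂ = 0.01095

p̂_st ≈ 0.4584, SE ≈ 0.0109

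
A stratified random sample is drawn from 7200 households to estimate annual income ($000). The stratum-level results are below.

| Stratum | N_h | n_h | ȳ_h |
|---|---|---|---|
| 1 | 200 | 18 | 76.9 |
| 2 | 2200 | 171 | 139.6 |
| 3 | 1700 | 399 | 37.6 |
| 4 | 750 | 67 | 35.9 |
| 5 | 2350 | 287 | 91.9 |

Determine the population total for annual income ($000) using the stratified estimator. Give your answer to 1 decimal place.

τ̂_st ≈ 629310.0

τ̂_st = Σ N_h ȳ_h = 200·76.9 + 2200·139.6 + 1700·37.6 + 750·35.9 + 2350·91.9 = 629310.0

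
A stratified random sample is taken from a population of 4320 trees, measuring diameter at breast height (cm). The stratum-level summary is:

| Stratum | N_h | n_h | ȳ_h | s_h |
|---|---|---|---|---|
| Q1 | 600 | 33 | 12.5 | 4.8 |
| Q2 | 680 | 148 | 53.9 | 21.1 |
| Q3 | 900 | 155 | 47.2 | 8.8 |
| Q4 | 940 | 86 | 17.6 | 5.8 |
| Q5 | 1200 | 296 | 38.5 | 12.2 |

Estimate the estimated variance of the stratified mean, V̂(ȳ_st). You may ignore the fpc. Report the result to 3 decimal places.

V̂(ȳ_st) = Σ W_h² s_h²/n_h, with W_h = N_h/N and N = 4320:
  stratum Q1: (600/4320)²·4.8²/33 = 0.013468
  stratum Q2: (680/4320)²·21.1²/148 = 0.0745338
  stratum Q3: (900/4320)²·8.8²/155 = 0.0216846
  stratum Q4: (940/4320)²·5.8²/86 = 0.0185202
  stratum Q5: (1200/4320)²·12.2²/296 = 0.0387992
V̂(ȳ_st) = 0.167006

V̂(ȳ_st) ≈ 0.167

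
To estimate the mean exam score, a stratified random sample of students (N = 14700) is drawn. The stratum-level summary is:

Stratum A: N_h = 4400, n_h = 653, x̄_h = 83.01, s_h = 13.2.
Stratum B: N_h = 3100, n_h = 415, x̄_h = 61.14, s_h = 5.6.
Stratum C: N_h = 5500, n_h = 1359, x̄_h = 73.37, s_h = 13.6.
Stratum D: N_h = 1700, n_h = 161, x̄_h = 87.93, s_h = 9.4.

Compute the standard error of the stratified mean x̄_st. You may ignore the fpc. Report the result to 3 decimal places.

SE(x̄_st) ≈ 0.232

V̂(x̄_st) = Σ W_h² s_h²/n_h, with W_h = N_h/N and N = 14700:
  stratum A: (4400/14700)²·13.2²/653 = 0.0239059
  stratum B: (3100/14700)²·5.6²/415 = 0.0033606
  stratum C: (5500/14700)²·13.6²/1359 = 0.0190524
  stratum D: (1700/14700)²·9.4²/161 = 0.00733995
V̂(x̄_st) = 0.0536588
SE(x̄_st) = √0.0536588 = 0.231644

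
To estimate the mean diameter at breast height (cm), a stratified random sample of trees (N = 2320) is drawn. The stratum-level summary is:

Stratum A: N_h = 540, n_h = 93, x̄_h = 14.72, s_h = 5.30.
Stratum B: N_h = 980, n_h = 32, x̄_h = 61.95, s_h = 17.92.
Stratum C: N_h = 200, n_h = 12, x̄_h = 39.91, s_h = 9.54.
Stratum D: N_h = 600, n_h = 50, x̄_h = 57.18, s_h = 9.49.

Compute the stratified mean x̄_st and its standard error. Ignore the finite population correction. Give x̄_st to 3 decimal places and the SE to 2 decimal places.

x̄_st = Σ W_h x̄_h = (540·14.72 + 980·61.95 + 200·39.91 + 600·57.18)/2320 = 47.82319
V̂(x̄_st) = Σ W_h² s_h²/n_h, with W_h = N_h/N and N = 2320:
  stratum A: (540/2320)²·5.30²/93 = 0.0163637
  stratum B: (980/2320)²·17.92²/32 = 1.79061
  stratum C: (200/2320)²·9.54²/12 = 0.0563637
  stratum D: (600/2320)²·9.49²/50 = 0.120473
V̂(x̄_st) = 1.98382
SE(x̄_st) = √1.98382 = 1.40848

x̄_st ≈ 47.823, SE ≈ 1.41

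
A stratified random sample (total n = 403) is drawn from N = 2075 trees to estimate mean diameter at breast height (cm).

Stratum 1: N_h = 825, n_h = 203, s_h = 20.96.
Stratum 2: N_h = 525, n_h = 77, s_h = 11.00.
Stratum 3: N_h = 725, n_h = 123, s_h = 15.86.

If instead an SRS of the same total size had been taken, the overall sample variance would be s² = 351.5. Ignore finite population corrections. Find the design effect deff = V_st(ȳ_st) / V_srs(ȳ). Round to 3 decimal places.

deff ≈ 0.794

V̂(ȳ_st) = Σ W_h² s_h²/n_h, with W_h = N_h/N and N = 2075:
  stratum 1: (825/2075)²·20.96²/203 = 0.342104
  stratum 2: (525/2075)²·11.00²/77 = 0.100595
  stratum 3: (725/2075)²·15.86²/123 = 0.249655
V_st = 0.692355
V_srs = s²/n = 351.5/403 = 0.872208
deff = V_st / V_srs = 0.692355/0.872208 = 0.7938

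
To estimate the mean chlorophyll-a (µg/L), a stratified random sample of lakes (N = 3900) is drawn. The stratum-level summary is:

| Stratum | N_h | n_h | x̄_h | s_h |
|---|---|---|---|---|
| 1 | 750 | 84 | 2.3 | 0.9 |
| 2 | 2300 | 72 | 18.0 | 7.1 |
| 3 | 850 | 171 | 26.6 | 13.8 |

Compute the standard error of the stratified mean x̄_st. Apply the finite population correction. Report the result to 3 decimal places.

SE(x̄_st) ≈ 0.528

V̂(x̄_st) = Σ W_h² (1 − n_h/N_h) s_h²/n_h, with W_h = N_h/N and N = 3900:
  stratum 1: (750/3900)²·(1 − 84/750)·0.9²/84 = 0.000316674
  stratum 2: (2300/3900)²·(1 − 72/2300)·7.1²/72 = 0.235884
  stratum 3: (850/3900)²·(1 − 171/850)·13.8²/171 = 0.0422592
V̂(x̄_st) = 0.27846
SE(x̄_st) = √0.27846 = 0.527693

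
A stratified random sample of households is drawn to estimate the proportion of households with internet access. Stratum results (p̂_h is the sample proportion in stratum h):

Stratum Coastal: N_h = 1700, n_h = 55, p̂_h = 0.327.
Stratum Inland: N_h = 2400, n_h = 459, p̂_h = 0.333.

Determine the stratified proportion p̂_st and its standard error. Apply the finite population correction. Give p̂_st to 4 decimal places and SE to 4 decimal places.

p̂_st ≈ 0.3305, SE ≈ 0.0285

N = 4100; stratum weights W_h = N_h/N.
p̂_st = Σ W_h p̂_h = (1700·0.327 + 2400·0.333)/4100 = 0.33051
V̂(p̂_st) = Σ W_h² (1 − n_h/N_h) p̂_h(1−p̂_h)/(n_h−1):
  stratum Coastal: (1700/4100)²·(1 − 55/1700)·0.327·0.673/54 = 0.000677979
  stratum Inland: (2400/4100)²·(1 − 459/2400)·0.333·0.667/458 = 0.000134392
V̂(p̂_st) = 0.000812371; SE = √V̂ = 0.0285021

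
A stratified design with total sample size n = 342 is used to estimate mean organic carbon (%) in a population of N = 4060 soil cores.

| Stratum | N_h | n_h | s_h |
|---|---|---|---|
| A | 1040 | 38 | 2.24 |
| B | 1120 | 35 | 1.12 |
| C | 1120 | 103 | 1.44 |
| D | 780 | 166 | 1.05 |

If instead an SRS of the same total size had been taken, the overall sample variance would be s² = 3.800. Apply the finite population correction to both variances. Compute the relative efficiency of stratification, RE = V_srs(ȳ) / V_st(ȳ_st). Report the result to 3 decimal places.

RE ≈ 0.809

V̂(ȳ_st) = Σ W_h² (1 − n_h/N_h) s_h²/n_h, with W_h = N_h/N and N = 4060:
  stratum A: (1040/4060)²·(1 − 38/1040)·2.24²/38 = 0.0083476
  stratum B: (1120/4060)²·(1 − 35/1120)·1.12²/35 = 0.00264219
  stratum C: (1120/4060)²·(1 − 103/1120)·1.44²/103 = 0.00139115
  stratum D: (780/4060)²·(1 − 166/780)·1.05²/166 = 0.000192966
V_st = 0.0125739
V_srs = (1 − 342/4060)·3.800/342 = 0.0101752
Relative efficiency = V_srs / V_st = 0.0101752/0.0125739 = 0.8092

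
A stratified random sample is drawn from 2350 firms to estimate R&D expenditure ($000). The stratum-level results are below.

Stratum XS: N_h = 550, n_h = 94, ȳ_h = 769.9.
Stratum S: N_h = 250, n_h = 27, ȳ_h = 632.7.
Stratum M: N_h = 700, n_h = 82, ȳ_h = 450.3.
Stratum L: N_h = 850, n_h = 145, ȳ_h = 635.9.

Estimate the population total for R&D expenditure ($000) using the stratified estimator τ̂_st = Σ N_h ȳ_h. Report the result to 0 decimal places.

τ̂_st ≈ 1437345

τ̂_st = Σ N_h ȳ_h = 550·769.9 + 250·632.7 + 700·450.3 + 850·635.9 = 1437345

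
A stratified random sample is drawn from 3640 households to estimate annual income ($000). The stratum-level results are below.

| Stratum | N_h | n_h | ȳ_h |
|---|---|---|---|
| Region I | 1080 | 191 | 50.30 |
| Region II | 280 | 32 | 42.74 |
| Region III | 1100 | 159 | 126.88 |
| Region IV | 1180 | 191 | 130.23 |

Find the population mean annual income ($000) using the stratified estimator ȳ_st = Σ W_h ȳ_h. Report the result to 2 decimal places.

ȳ_st ≈ 98.77

N = Σ N_h = 3640. Stratum weights W_h = N_h/N.
ȳ_st = (1080·50.30 + 280·42.74 + 1100·126.88 + 1180·130.23) / 3640 = 98.7721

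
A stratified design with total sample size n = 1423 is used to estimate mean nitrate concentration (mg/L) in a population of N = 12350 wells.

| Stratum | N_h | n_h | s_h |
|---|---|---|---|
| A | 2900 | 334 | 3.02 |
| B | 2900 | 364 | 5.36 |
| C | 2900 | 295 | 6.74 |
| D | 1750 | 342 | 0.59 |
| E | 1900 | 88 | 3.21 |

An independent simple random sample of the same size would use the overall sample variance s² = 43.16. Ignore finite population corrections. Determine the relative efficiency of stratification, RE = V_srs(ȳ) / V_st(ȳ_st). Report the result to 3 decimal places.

V̂(ȳ_st) = Σ W_h² s_h²/n_h, with W_h = N_h/N and N = 12350:
  stratum A: (2900/12350)²·3.02²/334 = 0.00150567
  stratum B: (2900/12350)²·5.36²/364 = 0.00435201
  stratum C: (2900/12350)²·6.74²/295 = 0.00849102
  stratum D: (1750/12350)²·0.59²/342 = 2.04371e-05
  stratum E: (1900/12350)²·3.21²/88 = 0.00277141
V_st = 0.0171405
V_srs = s²/n = 43.16/1423 = 0.0303303
Relative efficiency = V_srs / V_st = 0.0303303/0.0171405 = 1.7695

RE ≈ 1.770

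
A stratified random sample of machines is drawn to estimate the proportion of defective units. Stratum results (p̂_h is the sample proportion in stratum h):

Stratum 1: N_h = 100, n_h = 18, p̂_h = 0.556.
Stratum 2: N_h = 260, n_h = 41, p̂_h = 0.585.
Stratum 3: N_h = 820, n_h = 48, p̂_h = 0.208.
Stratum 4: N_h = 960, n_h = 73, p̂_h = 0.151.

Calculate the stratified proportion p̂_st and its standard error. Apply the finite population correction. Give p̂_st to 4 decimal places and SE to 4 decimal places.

N = 2140; stratum weights W_h = N_h/N.
p̂_st = Σ W_h p̂_h = (100·0.556 + 260·0.585 + 820·0.208 + 960·0.151)/2140 = 0.24450
V̂(p̂_st) = Σ W_h² (1 − n_h/N_h) p̂_h(1−p̂_h)/(n_h−1):
  stratum 1: (100/2140)²·(1 − 18/100)·0.556·0.444/17 = 2.60013e-05
  stratum 2: (260/2140)²·(1 − 41/260)·0.585·0.415/40 = 7.5463e-05
  stratum 3: (820/2140)²·(1 − 48/820)·0.208·0.792/47 = 0.000484501
  stratum 4: (960/2140)²·(1 − 73/960)·0.151·0.849/72 = 0.00033107
V̂(p̂_st) = 0.000917035; SE = √V̂ = 0.0302826

p̂_st ≈ 0.2445, SE ≈ 0.0303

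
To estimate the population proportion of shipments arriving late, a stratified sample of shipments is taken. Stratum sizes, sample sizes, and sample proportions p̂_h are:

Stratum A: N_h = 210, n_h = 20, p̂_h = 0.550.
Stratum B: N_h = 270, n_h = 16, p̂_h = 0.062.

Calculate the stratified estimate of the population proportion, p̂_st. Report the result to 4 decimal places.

N = 480; stratum weights W_h = N_h/N.
p̂_st = Σ W_h p̂_h = (210·0.550 + 270·0.062)/480 = 0.27550

p̂_st ≈ 0.2755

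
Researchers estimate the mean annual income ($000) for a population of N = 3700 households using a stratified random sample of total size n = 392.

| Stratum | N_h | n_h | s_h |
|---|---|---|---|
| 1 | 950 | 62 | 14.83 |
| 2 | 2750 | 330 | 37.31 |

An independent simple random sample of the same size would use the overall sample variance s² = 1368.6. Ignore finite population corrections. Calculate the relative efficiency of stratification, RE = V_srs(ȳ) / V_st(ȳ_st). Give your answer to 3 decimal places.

V̂(ȳ_st) = Σ W_h² s_h²/n_h, with W_h = N_h/N and N = 3700:
  stratum 1: (950/3700)²·14.83²/62 = 0.233848
  stratum 2: (2750/3700)²·37.31²/330 = 2.33023
V_st = 2.56408
V_srs = s²/n = 1368.6/392 = 3.49133
Relative efficiency = V_srs / V_st = 3.49133/2.56408 = 1.3616

RE ≈ 1.362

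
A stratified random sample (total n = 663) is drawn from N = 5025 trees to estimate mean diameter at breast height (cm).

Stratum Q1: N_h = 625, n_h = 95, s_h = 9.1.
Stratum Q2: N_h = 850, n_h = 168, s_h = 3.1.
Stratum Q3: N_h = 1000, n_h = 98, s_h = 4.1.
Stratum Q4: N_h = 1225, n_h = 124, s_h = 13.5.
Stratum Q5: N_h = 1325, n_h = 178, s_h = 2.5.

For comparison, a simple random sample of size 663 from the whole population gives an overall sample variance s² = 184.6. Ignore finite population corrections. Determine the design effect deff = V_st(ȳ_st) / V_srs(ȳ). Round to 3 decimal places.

deff ≈ 0.401

V̂(ȳ_st) = Σ W_h² s_h²/n_h, with W_h = N_h/N and N = 5025:
  stratum Q1: (625/5025)²·9.1²/95 = 0.0134849
  stratum Q2: (850/5025)²·3.1²/168 = 0.00163674
  stratum Q3: (1000/5025)²·4.1²/98 = 0.00679312
  stratum Q4: (1225/5025)²·13.5²/124 = 0.0873466
  stratum Q5: (1325/5025)²·2.5²/178 = 0.00244129
V_st = 0.111703
V_srs = s²/n = 184.6/663 = 0.278431
deff = V_st / V_srs = 0.111703/0.278431 = 0.4012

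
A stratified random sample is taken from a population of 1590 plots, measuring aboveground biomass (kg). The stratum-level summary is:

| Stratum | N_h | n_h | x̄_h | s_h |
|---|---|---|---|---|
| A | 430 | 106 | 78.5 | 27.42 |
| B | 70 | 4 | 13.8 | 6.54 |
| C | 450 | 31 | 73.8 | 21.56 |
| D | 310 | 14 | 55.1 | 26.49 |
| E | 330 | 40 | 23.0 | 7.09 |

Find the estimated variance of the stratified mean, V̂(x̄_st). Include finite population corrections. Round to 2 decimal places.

V̂(x̄_st) = Σ W_h² (1 − n_h/N_h) s_h²/n_h, with W_h = N_h/N and N = 1590:
  stratum A: (430/1590)²·(1 − 106/430)·27.42²/106 = 0.390884
  stratum B: (70/1590)²·(1 − 4/70)·6.54²/4 = 0.0195408
  stratum C: (450/1590)²·(1 − 31/450)·21.56²/31 = 1.11833
  stratum D: (310/1590)²·(1 − 14/310)·26.49²/14 = 1.81926
  stratum E: (330/1590)²·(1 − 40/330)·7.09²/40 = 0.0475719
V̂(x̄_st) = 3.39558

V̂(x̄_st) ≈ 3.40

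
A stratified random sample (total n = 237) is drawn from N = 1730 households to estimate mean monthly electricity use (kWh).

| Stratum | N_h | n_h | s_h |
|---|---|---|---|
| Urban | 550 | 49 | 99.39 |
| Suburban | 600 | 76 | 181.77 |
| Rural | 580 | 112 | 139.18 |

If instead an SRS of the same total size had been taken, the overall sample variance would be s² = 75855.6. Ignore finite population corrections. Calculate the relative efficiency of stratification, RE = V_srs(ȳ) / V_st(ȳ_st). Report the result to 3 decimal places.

V̂(ȳ_st) = Σ W_h² s_h²/n_h, with W_h = N_h/N and N = 1730:
  stratum Urban: (550/1730)²·99.39²/49 = 20.3762
  stratum Suburban: (600/1730)²·181.77²/76 = 52.2927
  stratum Rural: (580/1730)²·139.18²/112 = 19.4401
V_st = 92.109
V_srs = s²/n = 75855.6/237 = 320.066
Relative efficiency = V_srs / V_st = 320.066/92.109 = 3.4749

RE ≈ 3.475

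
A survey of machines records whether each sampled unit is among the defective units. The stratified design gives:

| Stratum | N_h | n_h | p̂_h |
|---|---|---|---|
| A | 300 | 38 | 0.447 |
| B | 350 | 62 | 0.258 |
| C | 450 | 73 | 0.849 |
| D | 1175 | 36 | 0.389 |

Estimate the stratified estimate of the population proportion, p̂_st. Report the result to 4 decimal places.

N = 2275; stratum weights W_h = N_h/N.
p̂_st = Σ W_h p̂_h = (300·0.447 + 350·0.258 + 450·0.849 + 1175·0.389)/2275 = 0.46748

p̂_st ≈ 0.4675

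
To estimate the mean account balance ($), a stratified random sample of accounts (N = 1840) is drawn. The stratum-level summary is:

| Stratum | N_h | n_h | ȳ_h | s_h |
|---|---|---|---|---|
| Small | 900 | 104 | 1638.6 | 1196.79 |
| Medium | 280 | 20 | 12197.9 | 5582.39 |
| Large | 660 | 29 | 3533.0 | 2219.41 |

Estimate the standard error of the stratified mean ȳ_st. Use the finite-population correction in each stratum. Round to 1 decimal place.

SE(ȳ_st) ≈ 239.4

V̂(ȳ_st) = Σ W_h² (1 − n_h/N_h) s_h²/n_h, with W_h = N_h/N and N = 1840:
  stratum Small: (900/1840)²·(1 − 104/900)·1196.79²/104 = 2914.22
  stratum Medium: (280/1840)²·(1 − 20/280)·5582.39²/20 = 33504.7
  stratum Large: (660/1840)²·(1 − 29/660)·2219.41²/29 = 20893.7
V̂(ȳ_st) = 57312.6
SE(ȳ_st) = √57312.6 = 239.401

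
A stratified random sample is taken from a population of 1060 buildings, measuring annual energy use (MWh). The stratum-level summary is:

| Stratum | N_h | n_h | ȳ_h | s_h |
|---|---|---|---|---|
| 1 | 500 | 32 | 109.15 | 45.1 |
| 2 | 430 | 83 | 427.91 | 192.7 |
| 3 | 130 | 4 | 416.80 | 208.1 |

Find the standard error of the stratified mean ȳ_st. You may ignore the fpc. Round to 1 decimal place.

V̂(ȳ_st) = Σ W_h² s_h²/n_h, with W_h = N_h/N and N = 1060:
  stratum 1: (500/1060)²·45.1²/32 = 14.1427
  stratum 2: (430/1060)²·192.7²/83 = 73.6225
  stratum 3: (130/1060)²·208.1²/4 = 162.839
V̂(ȳ_st) = 250.604
SE(ȳ_st) = √250.604 = 15.8305

SE(ȳ_st) ≈ 15.8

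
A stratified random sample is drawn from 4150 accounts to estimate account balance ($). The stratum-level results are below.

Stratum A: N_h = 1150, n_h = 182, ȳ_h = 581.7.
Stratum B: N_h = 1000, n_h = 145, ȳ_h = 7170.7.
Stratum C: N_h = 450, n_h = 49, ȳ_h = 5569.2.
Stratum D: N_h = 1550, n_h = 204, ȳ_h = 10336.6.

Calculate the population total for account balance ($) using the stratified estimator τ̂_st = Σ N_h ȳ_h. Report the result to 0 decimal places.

τ̂_st ≈ 26367525

τ̂_st = Σ N_h ȳ_h = 1150·581.7 + 1000·7170.7 + 450·5569.2 + 1550·10336.6 = 26367525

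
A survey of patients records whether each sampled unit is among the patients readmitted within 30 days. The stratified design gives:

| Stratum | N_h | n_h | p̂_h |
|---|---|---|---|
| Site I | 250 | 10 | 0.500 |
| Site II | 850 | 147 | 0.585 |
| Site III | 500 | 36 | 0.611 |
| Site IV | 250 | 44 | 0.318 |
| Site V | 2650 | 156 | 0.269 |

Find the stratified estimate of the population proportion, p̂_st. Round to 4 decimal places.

N = 4500; stratum weights W_h = N_h/N.
p̂_st = Σ W_h p̂_h = (250·0.500 + 850·0.585 + 500·0.611 + 250·0.318 + 2650·0.269)/4500 = 0.38224

p̂_st ≈ 0.3822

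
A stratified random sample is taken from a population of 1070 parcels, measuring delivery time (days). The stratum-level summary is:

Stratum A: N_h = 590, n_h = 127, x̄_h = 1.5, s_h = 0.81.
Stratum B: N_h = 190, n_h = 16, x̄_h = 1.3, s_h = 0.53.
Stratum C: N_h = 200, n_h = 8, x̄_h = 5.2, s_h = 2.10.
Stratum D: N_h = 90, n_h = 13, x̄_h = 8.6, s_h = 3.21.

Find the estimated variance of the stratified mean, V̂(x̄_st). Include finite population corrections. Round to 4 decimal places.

V̂(x̄_st) = Σ W_h² (1 − n_h/N_h) s_h²/n_h, with W_h = N_h/N and N = 1070:
  stratum A: (590/1070)²·(1 − 127/590)·0.81²/127 = 0.00123263
  stratum B: (190/1070)²·(1 − 16/190)·0.53²/16 = 0.000506952
  stratum C: (200/1070)²·(1 − 8/200)·2.10²/8 = 0.018489
  stratum D: (90/1070)²·(1 − 13/90)·3.21²/13 = 0.00479769
V̂(x̄_st) = 0.0250262

V̂(x̄_st) ≈ 0.0250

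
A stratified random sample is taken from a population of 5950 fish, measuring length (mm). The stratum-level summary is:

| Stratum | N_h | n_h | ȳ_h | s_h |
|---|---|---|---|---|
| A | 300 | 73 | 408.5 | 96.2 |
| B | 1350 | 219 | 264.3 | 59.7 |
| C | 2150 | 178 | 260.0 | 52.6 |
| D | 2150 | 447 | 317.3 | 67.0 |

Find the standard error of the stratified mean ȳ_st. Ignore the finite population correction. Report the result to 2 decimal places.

SE(ȳ_st) ≈ 2.12

V̂(ȳ_st) = Σ W_h² s_h²/n_h, with W_h = N_h/N and N = 5950:
  stratum A: (300/5950)²·96.2²/73 = 0.322282
  stratum B: (1350/5950)²·59.7²/219 = 0.837796
  stratum C: (2150/5950)²·52.6²/178 = 2.02953
  stratum D: (2150/5950)²·67.0²/447 = 1.31125
V̂(ȳ_st) = 4.50085
SE(ȳ_st) = √4.50085 = 2.12152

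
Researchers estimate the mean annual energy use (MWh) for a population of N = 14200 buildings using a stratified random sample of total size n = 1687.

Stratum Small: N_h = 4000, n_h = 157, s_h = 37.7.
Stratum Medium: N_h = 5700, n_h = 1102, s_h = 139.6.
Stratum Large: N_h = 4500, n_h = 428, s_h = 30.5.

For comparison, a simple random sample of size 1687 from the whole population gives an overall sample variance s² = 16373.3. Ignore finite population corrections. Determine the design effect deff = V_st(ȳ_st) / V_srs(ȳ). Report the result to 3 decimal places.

deff ≈ 0.390

V̂(ȳ_st) = Σ W_h² s_h²/n_h, with W_h = N_h/N and N = 14200:
  stratum Small: (4000/14200)²·37.7²/157 = 0.718334
  stratum Medium: (5700/14200)²·139.6²/1102 = 2.84946
  stratum Large: (4500/14200)²·30.5²/428 = 0.218275
V_st = 3.78607
V_srs = s²/n = 16373.3/1687 = 9.70557
deff = V_st / V_srs = 3.78607/9.70557 = 0.3901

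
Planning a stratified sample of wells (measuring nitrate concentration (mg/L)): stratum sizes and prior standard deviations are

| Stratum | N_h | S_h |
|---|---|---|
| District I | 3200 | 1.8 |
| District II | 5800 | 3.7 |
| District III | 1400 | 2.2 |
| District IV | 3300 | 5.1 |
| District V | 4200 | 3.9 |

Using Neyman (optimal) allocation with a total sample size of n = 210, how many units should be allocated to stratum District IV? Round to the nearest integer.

56

Neyman allocation: n_h = n · N_h S_h / Σ N_i S_i, with n = 210.
  stratum District I: N_h·S_h = 3200·1.8 = 5760.00
  stratum District II: N_h·S_h = 5800·3.7 = 21460.00
  stratum District III: N_h·S_h = 1400·2.2 = 3080.00
  stratum District IV: N_h·S_h = 3300·5.1 = 16830.00
  stratum District V: N_h·S_h = 4200·3.9 = 16380.00
Σ N_h S_h = 63510.00
n for stratum District IV = 210·16830.00/63510.00 = 55.650 → 56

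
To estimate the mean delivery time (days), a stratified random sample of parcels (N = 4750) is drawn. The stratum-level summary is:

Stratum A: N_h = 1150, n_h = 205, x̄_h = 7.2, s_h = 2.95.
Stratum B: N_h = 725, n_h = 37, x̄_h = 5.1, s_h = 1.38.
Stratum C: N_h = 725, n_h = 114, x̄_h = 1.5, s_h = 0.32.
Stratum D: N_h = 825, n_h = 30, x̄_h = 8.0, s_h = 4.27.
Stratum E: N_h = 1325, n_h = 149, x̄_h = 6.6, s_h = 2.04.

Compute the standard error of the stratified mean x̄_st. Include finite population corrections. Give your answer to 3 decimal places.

V̂(x̄_st) = Σ W_h² (1 − n_h/N_h) s_h²/n_h, with W_h = N_h/N and N = 4750:
  stratum A: (1150/4750)²·(1 − 205/1150)·2.95²/205 = 0.00204471
  stratum B: (725/4750)²·(1 − 37/725)·1.38²/37 = 0.00113788
  stratum C: (725/4750)²·(1 − 114/725)·0.32²/114 = 1.76355e-05
  stratum D: (825/4750)²·(1 − 30/825)·4.27²/30 = 0.0176672
  stratum E: (1325/4750)²·(1 − 149/1325)·2.04²/149 = 0.0019289
V̂(x̄_st) = 0.0227964
SE(x̄_st) = √0.0227964 = 0.150985

SE(x̄_st) ≈ 0.151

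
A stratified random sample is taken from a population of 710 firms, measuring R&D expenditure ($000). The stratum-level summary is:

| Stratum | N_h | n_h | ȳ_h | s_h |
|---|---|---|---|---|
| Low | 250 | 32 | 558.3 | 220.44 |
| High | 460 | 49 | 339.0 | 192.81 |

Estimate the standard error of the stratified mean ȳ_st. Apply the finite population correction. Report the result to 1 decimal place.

SE(ȳ_st) ≈ 21.2

V̂(ȳ_st) = Σ W_h² (1 − n_h/N_h) s_h²/n_h, with W_h = N_h/N and N = 710:
  stratum Low: (250/710)²·(1 − 32/250)·220.44²/32 = 164.176
  stratum High: (460/710)²·(1 − 49/460)·192.81²/49 = 284.542
V̂(ȳ_st) = 448.718
SE(ȳ_st) = √448.718 = 21.183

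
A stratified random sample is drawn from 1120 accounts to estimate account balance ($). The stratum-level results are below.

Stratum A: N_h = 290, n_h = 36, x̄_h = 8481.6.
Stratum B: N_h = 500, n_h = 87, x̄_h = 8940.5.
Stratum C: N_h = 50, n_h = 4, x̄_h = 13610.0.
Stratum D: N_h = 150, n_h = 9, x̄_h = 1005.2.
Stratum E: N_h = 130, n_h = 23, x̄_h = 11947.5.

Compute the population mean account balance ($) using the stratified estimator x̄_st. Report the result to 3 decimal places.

x̄_st ≈ 8316.401

N = Σ N_h = 1120. Stratum weights W_h = N_h/N.
x̄_st = (290·8481.6 + 500·8940.5 + 50·13610.0 + 150·1005.2 + 130·11947.5) / 1120 = 8316.40089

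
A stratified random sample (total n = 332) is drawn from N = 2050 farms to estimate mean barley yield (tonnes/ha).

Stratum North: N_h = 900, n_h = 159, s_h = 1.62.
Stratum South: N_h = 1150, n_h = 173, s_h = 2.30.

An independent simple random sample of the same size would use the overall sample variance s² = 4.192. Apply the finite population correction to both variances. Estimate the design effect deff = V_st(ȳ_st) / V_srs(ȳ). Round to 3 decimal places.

deff ≈ 1.020

V̂(ȳ_st) = Σ W_h² (1 − n_h/N_h) s_h²/n_h, with W_h = N_h/N and N = 2050:
  stratum North: (900/2050)²·(1 − 159/900)·1.62²/159 = 0.0026193
  stratum South: (1150/2050)²·(1 − 173/1150)·2.30²/173 = 0.00817512
V_st = 0.0107944
V_srs = (1 − 332/2050)·4.192/332 = 0.0105816
deff = V_st / V_srs = 0.0107944/0.0105816 = 1.0201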